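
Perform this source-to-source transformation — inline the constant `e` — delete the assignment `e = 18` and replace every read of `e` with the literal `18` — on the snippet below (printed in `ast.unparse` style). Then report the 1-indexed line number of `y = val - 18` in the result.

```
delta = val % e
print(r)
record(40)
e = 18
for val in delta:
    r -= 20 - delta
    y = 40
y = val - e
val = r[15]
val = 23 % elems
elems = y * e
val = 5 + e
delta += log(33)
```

Transformed code:
delta = val % 18
print(r)
record(40)
for val in delta:
    r -= 20 - delta
    y = 40
y = val - 18
val = r[15]
val = 23 % elems
elems = y * 18
val = 5 + 18
delta += log(33)

7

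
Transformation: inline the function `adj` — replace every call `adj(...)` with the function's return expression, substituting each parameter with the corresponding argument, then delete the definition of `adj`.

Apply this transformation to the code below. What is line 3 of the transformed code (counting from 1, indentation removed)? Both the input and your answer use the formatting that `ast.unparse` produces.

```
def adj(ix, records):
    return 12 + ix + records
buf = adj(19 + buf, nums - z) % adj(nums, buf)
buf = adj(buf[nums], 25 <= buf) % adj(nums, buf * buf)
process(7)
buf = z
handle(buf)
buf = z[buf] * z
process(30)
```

Transformed code:
buf = (12 + (19 + buf) + (nums - z)) % (12 + nums + buf)
buf = (12 + buf[nums] + (25 <= buf)) % (12 + nums + buf * buf)
process(7)
buf = z
handle(buf)
buf = z[buf] * z
process(30)

process(7)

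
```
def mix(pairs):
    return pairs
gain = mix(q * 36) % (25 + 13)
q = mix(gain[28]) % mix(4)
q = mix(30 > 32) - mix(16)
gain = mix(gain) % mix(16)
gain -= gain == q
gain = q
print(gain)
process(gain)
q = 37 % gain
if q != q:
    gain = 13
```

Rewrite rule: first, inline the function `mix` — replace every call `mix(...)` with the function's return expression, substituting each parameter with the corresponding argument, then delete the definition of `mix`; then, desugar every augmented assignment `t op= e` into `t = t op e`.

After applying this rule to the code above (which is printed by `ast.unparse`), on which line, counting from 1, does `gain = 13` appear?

Transformed code:
gain = q * 36 % (25 + 13)
q = gain[28] % 4
q = (30 > 32) - 16
gain = gain % 16
gain = gain - (gain == q)
gain = q
print(gain)
process(gain)
q = 37 % gain
if q != q:
    gain = 13

11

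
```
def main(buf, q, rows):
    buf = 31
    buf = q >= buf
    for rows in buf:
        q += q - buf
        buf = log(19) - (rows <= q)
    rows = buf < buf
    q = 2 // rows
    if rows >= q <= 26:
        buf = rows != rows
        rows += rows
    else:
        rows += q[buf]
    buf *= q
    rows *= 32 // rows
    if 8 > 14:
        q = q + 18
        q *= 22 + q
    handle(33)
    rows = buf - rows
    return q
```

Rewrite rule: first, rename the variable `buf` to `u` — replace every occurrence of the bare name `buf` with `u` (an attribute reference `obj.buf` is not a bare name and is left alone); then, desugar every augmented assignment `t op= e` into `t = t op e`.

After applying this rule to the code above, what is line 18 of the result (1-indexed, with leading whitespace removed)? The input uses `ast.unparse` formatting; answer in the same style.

q = q * (22 + q)

Transformed code:
def main(u, q, rows):
    u = 31
    u = q >= u
    for rows in u:
        q = q + (q - u)
        u = log(19) - (rows <= q)
    rows = u < u
    q = 2 // rows
    if rows >= q <= 26:
        u = rows != rows
        rows = rows + rows
    else:
        rows = rows + q[u]
    u = u * q
    rows = rows * (32 // rows)
    if 8 > 14:
        q = q + 18
        q = q * (22 + q)
    handle(33)
    rows = u - rows
    return q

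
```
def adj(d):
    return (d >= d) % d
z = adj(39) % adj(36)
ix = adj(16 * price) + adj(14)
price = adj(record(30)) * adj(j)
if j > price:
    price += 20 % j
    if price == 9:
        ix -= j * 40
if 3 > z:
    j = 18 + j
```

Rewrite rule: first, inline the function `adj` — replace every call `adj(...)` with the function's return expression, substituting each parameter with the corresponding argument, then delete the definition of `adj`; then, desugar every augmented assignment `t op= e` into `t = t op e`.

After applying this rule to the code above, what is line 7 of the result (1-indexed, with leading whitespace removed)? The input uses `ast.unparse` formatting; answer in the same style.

ix = ix - j * 40

Transformed code:
z = (39 >= 39) % 39 % ((36 >= 36) % 36)
ix = (16 * price >= 16 * price) % (16 * price) + (14 >= 14) % 14
price = (record(30) >= record(30)) % record(30) * ((j >= j) % j)
if j > price:
    price = price + 20 % j
    if price == 9:
        ix = ix - j * 40
if 3 > z:
    j = 18 + j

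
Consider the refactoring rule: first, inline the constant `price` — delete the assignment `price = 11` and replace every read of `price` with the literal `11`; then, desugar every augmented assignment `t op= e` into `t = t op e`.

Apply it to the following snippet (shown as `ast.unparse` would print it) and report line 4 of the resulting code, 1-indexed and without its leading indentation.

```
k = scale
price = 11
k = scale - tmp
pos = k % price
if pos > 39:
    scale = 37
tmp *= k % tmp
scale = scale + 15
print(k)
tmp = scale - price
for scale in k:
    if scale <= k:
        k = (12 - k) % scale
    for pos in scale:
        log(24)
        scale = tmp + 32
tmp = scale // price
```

Transformed code:
k = scale
k = scale - tmp
pos = k % 11
if pos > 39:
    scale = 37
tmp = tmp * (k % tmp)
scale = scale + 15
print(k)
tmp = scale - 11
for scale in k:
    if scale <= k:
        k = (12 - k) % scale
    for pos in scale:
        log(24)
        scale = tmp + 32
tmp = scale // 11

if pos > 39:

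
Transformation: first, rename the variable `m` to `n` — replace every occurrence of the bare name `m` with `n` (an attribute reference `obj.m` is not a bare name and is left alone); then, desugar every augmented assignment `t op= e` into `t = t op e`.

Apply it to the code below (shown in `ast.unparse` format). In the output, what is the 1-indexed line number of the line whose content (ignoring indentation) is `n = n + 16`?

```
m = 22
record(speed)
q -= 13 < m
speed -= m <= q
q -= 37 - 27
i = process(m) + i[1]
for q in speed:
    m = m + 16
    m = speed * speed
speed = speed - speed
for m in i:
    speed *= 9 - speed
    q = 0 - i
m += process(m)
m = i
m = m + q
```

Transformed code:
n = 22
record(speed)
q = q - (13 < n)
speed = speed - (n <= q)
q = q - (37 - 27)
i = process(n) + i[1]
for q in speed:
    n = n + 16
    n = speed * speed
speed = speed - speed
for n in i:
    speed = speed * (9 - speed)
    q = 0 - i
n = n + process(n)
n = i
n = n + q

8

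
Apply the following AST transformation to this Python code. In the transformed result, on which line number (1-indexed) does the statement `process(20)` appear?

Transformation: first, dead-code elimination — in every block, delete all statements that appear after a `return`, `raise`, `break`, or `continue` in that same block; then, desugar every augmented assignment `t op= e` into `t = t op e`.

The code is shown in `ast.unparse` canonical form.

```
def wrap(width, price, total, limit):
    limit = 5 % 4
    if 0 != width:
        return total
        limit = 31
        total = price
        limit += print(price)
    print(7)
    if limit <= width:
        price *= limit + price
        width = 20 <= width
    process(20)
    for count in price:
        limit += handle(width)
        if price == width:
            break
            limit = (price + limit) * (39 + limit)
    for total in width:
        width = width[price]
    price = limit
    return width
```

Transformed code:
def wrap(width, price, total, limit):
    limit = 5 % 4
    if 0 != width:
        return total
    print(7)
    if limit <= width:
        price = price * (limit + price)
        width = 20 <= width
    process(20)
    for count in price:
        limit = limit + handle(width)
        if price == width:
            break
    for total in width:
        width = width[price]
    price = limit
    return width

9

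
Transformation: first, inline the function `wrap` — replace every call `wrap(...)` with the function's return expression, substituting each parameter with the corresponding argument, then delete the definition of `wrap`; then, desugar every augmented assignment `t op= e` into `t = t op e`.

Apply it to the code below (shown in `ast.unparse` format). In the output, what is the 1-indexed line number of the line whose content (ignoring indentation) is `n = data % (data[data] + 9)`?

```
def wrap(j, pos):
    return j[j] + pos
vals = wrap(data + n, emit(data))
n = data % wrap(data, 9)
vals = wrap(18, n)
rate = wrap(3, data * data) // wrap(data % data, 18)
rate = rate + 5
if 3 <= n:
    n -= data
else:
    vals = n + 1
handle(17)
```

Transformed code:
vals = (data + n)[data + n] + emit(data)
n = data % (data[data] + 9)
vals = 18[18] + n
rate = (3[3] + data * data) // ((data % data)[data % data] + 18)
rate = rate + 5
if 3 <= n:
    n = n - data
else:
    vals = n + 1
handle(17)

2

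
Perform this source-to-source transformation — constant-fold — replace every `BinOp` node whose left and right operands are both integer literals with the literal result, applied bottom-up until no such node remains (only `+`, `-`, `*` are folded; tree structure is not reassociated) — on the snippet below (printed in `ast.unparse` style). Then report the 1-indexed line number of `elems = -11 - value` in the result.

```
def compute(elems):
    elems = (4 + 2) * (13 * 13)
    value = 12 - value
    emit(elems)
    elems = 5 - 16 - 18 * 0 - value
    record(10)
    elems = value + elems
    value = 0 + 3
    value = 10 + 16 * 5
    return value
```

5

Transformed code:
def compute(elems):
    elems = 1014
    value = 12 - value
    emit(elems)
    elems = -11 - value
    record(10)
    elems = value + elems
    value = 3
    value = 90
    return value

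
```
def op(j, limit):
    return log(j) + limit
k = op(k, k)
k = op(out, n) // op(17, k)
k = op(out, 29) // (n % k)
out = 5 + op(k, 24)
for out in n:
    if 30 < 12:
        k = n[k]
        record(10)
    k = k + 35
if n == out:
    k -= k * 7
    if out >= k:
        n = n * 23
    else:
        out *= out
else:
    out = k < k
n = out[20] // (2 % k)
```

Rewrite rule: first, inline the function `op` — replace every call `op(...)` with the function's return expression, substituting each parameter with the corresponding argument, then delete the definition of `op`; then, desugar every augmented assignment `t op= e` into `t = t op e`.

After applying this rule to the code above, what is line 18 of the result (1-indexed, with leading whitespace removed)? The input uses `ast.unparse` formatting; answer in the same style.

Transformed code:
k = log(k) + k
k = (log(out) + n) // (log(17) + k)
k = (log(out) + 29) // (n % k)
out = 5 + (log(k) + 24)
for out in n:
    if 30 < 12:
        k = n[k]
        record(10)
    k = k + 35
if n == out:
    k = k - k * 7
    if out >= k:
        n = n * 23
    else:
        out = out * out
else:
    out = k < k
n = out[20] // (2 % k)

n = out[20] // (2 % k)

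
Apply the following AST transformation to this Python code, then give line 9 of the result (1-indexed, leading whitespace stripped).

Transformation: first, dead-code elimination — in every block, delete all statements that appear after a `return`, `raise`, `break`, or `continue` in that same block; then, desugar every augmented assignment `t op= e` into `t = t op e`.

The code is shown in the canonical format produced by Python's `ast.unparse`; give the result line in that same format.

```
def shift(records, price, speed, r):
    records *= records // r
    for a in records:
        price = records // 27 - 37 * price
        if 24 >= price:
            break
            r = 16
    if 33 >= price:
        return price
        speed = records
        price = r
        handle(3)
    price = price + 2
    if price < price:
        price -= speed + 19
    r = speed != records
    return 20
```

Transformed code:
def shift(records, price, speed, r):
    records = records * (records // r)
    for a in records:
        price = records // 27 - 37 * price
        if 24 >= price:
            break
    if 33 >= price:
        return price
    price = price + 2
    if price < price:
        price = price - (speed + 19)
    r = speed != records
    return 20

price = price + 2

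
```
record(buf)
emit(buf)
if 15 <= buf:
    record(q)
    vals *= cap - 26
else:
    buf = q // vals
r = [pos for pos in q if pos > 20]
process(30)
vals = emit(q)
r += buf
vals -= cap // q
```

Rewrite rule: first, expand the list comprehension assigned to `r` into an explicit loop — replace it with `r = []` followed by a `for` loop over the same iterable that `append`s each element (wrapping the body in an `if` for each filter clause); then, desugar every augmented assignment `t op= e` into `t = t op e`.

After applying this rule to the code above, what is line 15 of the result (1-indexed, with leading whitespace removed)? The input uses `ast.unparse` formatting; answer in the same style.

Transformed code:
record(buf)
emit(buf)
if 15 <= buf:
    record(q)
    vals = vals * (cap - 26)
else:
    buf = q // vals
r = []
for pos in q:
    if pos > 20:
        r.append(pos)
process(30)
vals = emit(q)
r = r + buf
vals = vals - cap // q

vals = vals - cap // q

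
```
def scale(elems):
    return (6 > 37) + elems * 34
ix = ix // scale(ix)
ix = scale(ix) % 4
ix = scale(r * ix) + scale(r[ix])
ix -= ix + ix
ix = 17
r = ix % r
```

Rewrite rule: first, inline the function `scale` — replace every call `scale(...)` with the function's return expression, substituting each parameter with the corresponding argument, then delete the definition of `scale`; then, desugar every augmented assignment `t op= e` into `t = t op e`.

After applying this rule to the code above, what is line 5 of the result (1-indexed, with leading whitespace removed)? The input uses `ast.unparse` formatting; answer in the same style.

Transformed code:
ix = ix // ((6 > 37) + ix * 34)
ix = ((6 > 37) + ix * 34) % 4
ix = (6 > 37) + r * ix * 34 + ((6 > 37) + r[ix] * 34)
ix = ix - (ix + ix)
ix = 17
r = ix % r

ix = 17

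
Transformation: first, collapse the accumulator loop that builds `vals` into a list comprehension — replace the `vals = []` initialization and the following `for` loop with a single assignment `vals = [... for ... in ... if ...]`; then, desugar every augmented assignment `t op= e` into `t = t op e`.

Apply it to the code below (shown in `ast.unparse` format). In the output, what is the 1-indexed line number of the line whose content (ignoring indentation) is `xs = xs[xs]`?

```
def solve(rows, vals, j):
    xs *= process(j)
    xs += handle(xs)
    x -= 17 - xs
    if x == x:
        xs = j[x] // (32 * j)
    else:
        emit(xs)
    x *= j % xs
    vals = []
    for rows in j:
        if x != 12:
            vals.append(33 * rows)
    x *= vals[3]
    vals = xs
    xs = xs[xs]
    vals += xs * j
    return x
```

13

Transformed code:
def solve(rows, vals, j):
    xs = xs * process(j)
    xs = xs + handle(xs)
    x = x - (17 - xs)
    if x == x:
        xs = j[x] // (32 * j)
    else:
        emit(xs)
    x = x * (j % xs)
    vals = [33 * rows for rows in j if x != 12]
    x = x * vals[3]
    vals = xs
    xs = xs[xs]
    vals = vals + xs * j
    return x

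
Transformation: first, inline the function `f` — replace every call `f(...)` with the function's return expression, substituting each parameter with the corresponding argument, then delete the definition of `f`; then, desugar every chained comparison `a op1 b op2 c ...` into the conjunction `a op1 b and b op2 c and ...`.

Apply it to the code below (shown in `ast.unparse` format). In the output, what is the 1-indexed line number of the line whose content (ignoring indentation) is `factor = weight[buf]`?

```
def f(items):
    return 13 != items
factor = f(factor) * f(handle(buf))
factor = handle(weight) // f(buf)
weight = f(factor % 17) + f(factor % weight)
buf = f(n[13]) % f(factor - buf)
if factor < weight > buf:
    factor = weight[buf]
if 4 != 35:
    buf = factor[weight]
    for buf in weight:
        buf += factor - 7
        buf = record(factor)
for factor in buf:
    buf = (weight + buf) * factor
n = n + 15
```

6

Transformed code:
factor = (13 != factor) * (13 != handle(buf))
factor = handle(weight) // (13 != buf)
weight = (13 != factor % 17) + (13 != factor % weight)
buf = (13 != n[13]) % (13 != factor - buf)
if factor < weight and weight > buf:
    factor = weight[buf]
if 4 != 35:
    buf = factor[weight]
    for buf in weight:
        buf += factor - 7
        buf = record(factor)
for factor in buf:
    buf = (weight + buf) * factor
n = n + 15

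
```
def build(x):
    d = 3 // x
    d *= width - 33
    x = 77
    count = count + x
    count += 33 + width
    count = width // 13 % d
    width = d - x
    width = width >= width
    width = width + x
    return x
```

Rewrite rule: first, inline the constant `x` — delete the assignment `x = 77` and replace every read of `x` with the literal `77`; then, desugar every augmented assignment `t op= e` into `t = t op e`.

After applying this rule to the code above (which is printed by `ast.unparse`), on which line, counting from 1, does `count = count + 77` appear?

4

Transformed code:
def build(x):
    d = 3 // 77
    d = d * (width - 33)
    count = count + 77
    count = count + (33 + width)
    count = width // 13 % d
    width = d - 77
    width = width >= width
    width = width + 77
    return 77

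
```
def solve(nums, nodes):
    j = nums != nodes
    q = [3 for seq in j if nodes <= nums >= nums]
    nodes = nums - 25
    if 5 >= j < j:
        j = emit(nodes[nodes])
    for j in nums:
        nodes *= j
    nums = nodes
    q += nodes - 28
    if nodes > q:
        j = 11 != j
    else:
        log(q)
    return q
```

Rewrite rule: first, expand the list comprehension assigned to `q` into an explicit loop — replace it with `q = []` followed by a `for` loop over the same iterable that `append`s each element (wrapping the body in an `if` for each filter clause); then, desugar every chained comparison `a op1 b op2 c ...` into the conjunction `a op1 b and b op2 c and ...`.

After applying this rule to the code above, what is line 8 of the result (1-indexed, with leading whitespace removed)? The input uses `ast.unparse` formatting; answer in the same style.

Transformed code:
def solve(nums, nodes):
    j = nums != nodes
    q = []
    for seq in j:
        if nodes <= nums and nums >= nums:
            q.append(3)
    nodes = nums - 25
    if 5 >= j and j < j:
        j = emit(nodes[nodes])
    for j in nums:
        nodes *= j
    nums = nodes
    q += nodes - 28
    if nodes > q:
        j = 11 != j
    else:
        log(q)
    return q

if 5 >= j and j < j:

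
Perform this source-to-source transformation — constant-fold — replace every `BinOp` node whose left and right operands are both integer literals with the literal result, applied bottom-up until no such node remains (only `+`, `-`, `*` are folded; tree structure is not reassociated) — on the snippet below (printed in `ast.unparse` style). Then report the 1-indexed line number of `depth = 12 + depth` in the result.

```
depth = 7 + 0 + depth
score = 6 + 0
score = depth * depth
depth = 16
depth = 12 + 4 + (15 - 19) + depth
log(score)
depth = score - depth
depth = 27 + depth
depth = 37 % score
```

5

Transformed code:
depth = 7 + depth
score = 6
score = depth * depth
depth = 16
depth = 12 + depth
log(score)
depth = score - depth
depth = 27 + depth
depth = 37 % score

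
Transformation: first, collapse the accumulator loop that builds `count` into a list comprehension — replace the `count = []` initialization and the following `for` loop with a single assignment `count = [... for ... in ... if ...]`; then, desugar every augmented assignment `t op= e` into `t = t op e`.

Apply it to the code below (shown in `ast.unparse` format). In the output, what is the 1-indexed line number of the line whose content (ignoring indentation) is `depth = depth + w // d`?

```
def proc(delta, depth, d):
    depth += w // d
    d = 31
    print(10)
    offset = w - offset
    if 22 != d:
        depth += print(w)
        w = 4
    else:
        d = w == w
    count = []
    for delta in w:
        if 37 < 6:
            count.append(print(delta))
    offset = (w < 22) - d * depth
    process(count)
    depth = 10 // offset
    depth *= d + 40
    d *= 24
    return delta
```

Transformed code:
def proc(delta, depth, d):
    depth = depth + w // d
    d = 31
    print(10)
    offset = w - offset
    if 22 != d:
        depth = depth + print(w)
        w = 4
    else:
        d = w == w
    count = [print(delta) for delta in w if 37 < 6]
    offset = (w < 22) - d * depth
    process(count)
    depth = 10 // offset
    depth = depth * (d + 40)
    d = d * 24
    return delta

2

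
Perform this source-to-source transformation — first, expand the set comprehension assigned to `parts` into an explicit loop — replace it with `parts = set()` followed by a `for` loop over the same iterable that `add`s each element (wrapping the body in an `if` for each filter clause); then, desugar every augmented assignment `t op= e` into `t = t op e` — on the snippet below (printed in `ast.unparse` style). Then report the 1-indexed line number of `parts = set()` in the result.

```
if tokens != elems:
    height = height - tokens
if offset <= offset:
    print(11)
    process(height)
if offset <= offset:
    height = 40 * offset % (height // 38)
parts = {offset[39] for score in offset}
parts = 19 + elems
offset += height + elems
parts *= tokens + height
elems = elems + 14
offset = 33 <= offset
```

8

Transformed code:
if tokens != elems:
    height = height - tokens
if offset <= offset:
    print(11)
    process(height)
if offset <= offset:
    height = 40 * offset % (height // 38)
parts = set()
for score in offset:
    parts.add(offset[39])
parts = 19 + elems
offset = offset + (height + elems)
parts = parts * (tokens + height)
elems = elems + 14
offset = 33 <= offset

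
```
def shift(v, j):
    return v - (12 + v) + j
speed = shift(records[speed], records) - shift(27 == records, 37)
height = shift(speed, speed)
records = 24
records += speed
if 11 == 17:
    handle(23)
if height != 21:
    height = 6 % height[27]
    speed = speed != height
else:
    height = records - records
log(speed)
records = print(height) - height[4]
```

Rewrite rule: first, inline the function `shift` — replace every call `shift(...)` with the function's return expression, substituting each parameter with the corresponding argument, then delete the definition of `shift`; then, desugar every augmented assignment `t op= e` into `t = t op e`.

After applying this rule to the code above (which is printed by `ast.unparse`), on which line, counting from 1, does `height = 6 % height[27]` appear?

8

Transformed code:
speed = records[speed] - (12 + records[speed]) + records - ((27 == records) - (12 + (27 == records)) + 37)
height = speed - (12 + speed) + speed
records = 24
records = records + speed
if 11 == 17:
    handle(23)
if height != 21:
    height = 6 % height[27]
    speed = speed != height
else:
    height = records - records
log(speed)
records = print(height) - height[4]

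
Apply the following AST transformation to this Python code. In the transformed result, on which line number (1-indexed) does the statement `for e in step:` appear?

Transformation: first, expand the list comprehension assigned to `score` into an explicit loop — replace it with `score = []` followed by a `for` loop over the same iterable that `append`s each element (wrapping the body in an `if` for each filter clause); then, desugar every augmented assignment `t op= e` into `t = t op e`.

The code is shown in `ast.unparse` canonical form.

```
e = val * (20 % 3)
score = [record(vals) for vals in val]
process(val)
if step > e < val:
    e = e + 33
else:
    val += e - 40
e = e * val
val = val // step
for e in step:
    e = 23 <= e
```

Transformed code:
e = val * (20 % 3)
score = []
for vals in val:
    score.append(record(vals))
process(val)
if step > e < val:
    e = e + 33
else:
    val = val + (e - 40)
e = e * val
val = val // step
for e in step:
    e = 23 <= e

12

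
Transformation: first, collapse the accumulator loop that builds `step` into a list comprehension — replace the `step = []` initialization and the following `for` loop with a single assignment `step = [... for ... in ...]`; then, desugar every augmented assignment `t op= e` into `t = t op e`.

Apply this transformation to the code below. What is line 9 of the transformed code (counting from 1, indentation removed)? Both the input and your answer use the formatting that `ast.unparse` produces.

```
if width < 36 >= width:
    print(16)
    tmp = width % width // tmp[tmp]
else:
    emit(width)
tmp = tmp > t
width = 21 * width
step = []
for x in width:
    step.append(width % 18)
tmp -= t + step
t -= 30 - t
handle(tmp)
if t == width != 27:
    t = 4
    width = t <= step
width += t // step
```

Transformed code:
if width < 36 >= width:
    print(16)
    tmp = width % width // tmp[tmp]
else:
    emit(width)
tmp = tmp > t
width = 21 * width
step = [width % 18 for x in width]
tmp = tmp - (t + step)
t = t - (30 - t)
handle(tmp)
if t == width != 27:
    t = 4
    width = t <= step
width = width + t // step

tmp = tmp - (t + step)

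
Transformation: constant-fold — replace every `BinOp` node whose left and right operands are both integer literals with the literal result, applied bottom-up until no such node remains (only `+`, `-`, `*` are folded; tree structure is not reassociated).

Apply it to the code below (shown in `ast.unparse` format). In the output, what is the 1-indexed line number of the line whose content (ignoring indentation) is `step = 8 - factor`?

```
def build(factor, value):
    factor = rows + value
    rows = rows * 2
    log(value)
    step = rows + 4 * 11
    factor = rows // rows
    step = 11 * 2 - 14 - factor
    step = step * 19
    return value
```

7

Transformed code:
def build(factor, value):
    factor = rows + value
    rows = rows * 2
    log(value)
    step = rows + 44
    factor = rows // rows
    step = 8 - factor
    step = step * 19
    return value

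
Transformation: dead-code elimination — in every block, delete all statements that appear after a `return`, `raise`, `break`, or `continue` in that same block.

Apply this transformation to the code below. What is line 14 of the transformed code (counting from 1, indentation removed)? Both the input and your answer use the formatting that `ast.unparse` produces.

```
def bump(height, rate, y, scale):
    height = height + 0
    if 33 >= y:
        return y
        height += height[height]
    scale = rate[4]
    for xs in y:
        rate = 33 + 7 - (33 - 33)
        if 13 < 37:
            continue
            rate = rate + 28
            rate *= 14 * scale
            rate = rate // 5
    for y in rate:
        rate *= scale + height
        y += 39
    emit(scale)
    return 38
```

return 38

Transformed code:
def bump(height, rate, y, scale):
    height = height + 0
    if 33 >= y:
        return y
    scale = rate[4]
    for xs in y:
        rate = 33 + 7 - (33 - 33)
        if 13 < 37:
            continue
    for y in rate:
        rate *= scale + height
        y += 39
    emit(scale)
    return 38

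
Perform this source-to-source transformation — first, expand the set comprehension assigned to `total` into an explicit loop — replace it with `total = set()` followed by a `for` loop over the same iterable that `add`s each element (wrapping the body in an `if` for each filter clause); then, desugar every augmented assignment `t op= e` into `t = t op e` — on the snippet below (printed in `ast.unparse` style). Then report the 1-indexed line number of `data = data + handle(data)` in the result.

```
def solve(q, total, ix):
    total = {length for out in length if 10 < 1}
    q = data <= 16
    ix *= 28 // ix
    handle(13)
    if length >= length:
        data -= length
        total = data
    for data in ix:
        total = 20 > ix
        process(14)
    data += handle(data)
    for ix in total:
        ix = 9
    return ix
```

Transformed code:
def solve(q, total, ix):
    total = set()
    for out in length:
        if 10 < 1:
            total.add(length)
    q = data <= 16
    ix = ix * (28 // ix)
    handle(13)
    if length >= length:
        data = data - length
        total = data
    for data in ix:
        total = 20 > ix
        process(14)
    data = data + handle(data)
    for ix in total:
        ix = 9
    return ix

15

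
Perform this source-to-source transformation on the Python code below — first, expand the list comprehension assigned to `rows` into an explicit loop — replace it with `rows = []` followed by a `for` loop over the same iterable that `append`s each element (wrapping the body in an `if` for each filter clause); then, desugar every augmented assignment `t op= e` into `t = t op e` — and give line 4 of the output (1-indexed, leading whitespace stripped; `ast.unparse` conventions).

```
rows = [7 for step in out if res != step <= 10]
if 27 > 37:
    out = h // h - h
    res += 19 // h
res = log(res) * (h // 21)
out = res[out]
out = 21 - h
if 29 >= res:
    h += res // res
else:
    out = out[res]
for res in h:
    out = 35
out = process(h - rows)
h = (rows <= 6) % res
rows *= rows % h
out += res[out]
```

rows.append(7)

Transformed code:
rows = []
for step in out:
    if res != step <= 10:
        rows.append(7)
if 27 > 37:
    out = h // h - h
    res = res + 19 // h
res = log(res) * (h // 21)
out = res[out]
out = 21 - h
if 29 >= res:
    h = h + res // res
else:
    out = out[res]
for res in h:
    out = 35
out = process(h - rows)
h = (rows <= 6) % res
rows = rows * (rows % h)
out = out + res[out]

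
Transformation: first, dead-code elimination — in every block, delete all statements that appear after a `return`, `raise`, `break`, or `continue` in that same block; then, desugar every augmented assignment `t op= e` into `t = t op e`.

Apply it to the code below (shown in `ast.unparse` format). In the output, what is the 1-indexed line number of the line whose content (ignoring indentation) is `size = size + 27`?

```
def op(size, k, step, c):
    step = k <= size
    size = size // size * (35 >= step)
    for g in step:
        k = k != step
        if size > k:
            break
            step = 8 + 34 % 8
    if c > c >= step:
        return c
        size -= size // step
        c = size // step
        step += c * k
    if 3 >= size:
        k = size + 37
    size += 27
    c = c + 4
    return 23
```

Transformed code:
def op(size, k, step, c):
    step = k <= size
    size = size // size * (35 >= step)
    for g in step:
        k = k != step
        if size > k:
            break
    if c > c >= step:
        return c
    if 3 >= size:
        k = size + 37
    size = size + 27
    c = c + 4
    return 23

12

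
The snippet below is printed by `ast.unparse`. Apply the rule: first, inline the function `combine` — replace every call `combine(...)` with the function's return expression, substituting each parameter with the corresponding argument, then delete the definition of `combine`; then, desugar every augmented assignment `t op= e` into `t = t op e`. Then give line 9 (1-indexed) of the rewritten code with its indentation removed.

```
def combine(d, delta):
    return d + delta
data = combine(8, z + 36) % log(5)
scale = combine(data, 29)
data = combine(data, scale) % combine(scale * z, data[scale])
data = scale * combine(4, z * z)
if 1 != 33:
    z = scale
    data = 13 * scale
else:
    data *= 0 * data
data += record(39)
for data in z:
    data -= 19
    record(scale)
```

Transformed code:
data = (8 + (z + 36)) % log(5)
scale = data + 29
data = (data + scale) % (scale * z + data[scale])
data = scale * (4 + z * z)
if 1 != 33:
    z = scale
    data = 13 * scale
else:
    data = data * (0 * data)
data = data + record(39)
for data in z:
    data = data - 19
    record(scale)

data = data * (0 * data)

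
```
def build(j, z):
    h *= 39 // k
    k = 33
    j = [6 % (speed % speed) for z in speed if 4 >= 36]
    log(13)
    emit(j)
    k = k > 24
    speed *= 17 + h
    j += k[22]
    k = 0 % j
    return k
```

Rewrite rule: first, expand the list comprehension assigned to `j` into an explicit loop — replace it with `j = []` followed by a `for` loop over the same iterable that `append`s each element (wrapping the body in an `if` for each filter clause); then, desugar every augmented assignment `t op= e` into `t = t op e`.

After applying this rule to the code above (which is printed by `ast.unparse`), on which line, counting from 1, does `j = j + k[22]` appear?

12

Transformed code:
def build(j, z):
    h = h * (39 // k)
    k = 33
    j = []
    for z in speed:
        if 4 >= 36:
            j.append(6 % (speed % speed))
    log(13)
    emit(j)
    k = k > 24
    speed = speed * (17 + h)
    j = j + k[22]
    k = 0 % j
    return k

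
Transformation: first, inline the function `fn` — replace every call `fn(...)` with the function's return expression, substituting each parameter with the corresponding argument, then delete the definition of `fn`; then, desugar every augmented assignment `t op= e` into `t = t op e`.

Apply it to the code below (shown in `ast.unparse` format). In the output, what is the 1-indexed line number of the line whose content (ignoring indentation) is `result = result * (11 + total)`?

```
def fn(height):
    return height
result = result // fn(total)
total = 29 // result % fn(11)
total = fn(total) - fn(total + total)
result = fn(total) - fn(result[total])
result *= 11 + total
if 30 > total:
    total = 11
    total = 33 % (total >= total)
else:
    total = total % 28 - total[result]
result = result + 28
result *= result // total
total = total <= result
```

5

Transformed code:
result = result // total
total = 29 // result % 11
total = total - (total + total)
result = total - result[total]
result = result * (11 + total)
if 30 > total:
    total = 11
    total = 33 % (total >= total)
else:
    total = total % 28 - total[result]
result = result + 28
result = result * (result // total)
total = total <= result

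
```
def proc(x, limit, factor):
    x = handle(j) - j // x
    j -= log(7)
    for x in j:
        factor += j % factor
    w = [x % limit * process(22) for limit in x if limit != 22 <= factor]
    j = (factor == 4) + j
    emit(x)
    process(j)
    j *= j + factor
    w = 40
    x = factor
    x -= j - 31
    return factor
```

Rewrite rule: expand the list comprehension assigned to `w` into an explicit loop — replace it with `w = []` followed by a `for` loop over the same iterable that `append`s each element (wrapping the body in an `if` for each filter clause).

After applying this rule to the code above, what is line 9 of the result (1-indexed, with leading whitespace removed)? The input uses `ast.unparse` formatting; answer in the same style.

w.append(x % limit * process(22))

Transformed code:
def proc(x, limit, factor):
    x = handle(j) - j // x
    j -= log(7)
    for x in j:
        factor += j % factor
    w = []
    for limit in x:
        if limit != 22 <= factor:
            w.append(x % limit * process(22))
    j = (factor == 4) + j
    emit(x)
    process(j)
    j *= j + factor
    w = 40
    x = factor
    x -= j - 31
    return factor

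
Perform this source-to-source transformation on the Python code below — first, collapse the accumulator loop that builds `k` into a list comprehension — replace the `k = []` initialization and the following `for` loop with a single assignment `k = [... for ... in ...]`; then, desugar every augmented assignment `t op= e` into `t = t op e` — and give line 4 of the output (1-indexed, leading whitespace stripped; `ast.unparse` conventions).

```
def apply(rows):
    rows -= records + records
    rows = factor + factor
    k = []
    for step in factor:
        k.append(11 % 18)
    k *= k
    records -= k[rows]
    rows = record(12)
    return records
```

Transformed code:
def apply(rows):
    rows = rows - (records + records)
    rows = factor + factor
    k = [11 % 18 for step in factor]
    k = k * k
    records = records - k[rows]
    rows = record(12)
    return records

k = [11 % 18 for step in factor]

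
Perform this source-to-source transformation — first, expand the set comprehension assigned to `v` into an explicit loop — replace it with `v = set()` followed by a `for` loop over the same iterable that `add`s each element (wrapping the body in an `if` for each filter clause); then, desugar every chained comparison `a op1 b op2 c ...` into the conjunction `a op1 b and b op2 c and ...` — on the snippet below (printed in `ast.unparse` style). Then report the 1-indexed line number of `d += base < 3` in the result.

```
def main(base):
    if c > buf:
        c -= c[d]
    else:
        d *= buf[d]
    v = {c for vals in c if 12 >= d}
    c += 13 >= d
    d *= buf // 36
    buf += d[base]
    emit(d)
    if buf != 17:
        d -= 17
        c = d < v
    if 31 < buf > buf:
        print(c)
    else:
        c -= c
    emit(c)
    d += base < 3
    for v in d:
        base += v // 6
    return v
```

22

Transformed code:
def main(base):
    if c > buf:
        c -= c[d]
    else:
        d *= buf[d]
    v = set()
    for vals in c:
        if 12 >= d:
            v.add(c)
    c += 13 >= d
    d *= buf // 36
    buf += d[base]
    emit(d)
    if buf != 17:
        d -= 17
        c = d < v
    if 31 < buf and buf > buf:
        print(c)
    else:
        c -= c
    emit(c)
    d += base < 3
    for v in d:
        base += v // 6
    return v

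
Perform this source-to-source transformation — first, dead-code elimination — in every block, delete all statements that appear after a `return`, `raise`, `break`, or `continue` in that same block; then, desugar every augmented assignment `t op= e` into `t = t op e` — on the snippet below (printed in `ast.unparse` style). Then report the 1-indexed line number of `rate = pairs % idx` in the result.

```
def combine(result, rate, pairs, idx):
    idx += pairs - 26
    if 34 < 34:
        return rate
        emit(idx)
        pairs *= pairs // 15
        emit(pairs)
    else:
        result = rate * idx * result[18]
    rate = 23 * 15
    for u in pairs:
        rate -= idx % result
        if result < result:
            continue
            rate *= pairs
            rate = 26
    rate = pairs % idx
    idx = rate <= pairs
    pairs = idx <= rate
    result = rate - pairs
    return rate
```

12

Transformed code:
def combine(result, rate, pairs, idx):
    idx = idx + (pairs - 26)
    if 34 < 34:
        return rate
    else:
        result = rate * idx * result[18]
    rate = 23 * 15
    for u in pairs:
        rate = rate - idx % result
        if result < result:
            continue
    rate = pairs % idx
    idx = rate <= pairs
    pairs = idx <= rate
    result = rate - pairs
    return rate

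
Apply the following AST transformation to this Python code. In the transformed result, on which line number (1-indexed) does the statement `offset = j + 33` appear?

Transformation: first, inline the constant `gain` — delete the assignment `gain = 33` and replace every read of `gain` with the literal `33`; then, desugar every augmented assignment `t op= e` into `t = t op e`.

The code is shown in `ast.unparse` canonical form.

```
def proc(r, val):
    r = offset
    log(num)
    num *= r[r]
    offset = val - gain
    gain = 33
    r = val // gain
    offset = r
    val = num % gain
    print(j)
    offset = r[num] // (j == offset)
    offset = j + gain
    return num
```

11

Transformed code:
def proc(r, val):
    r = offset
    log(num)
    num = num * r[r]
    offset = val - 33
    r = val // 33
    offset = r
    val = num % 33
    print(j)
    offset = r[num] // (j == offset)
    offset = j + 33
    return num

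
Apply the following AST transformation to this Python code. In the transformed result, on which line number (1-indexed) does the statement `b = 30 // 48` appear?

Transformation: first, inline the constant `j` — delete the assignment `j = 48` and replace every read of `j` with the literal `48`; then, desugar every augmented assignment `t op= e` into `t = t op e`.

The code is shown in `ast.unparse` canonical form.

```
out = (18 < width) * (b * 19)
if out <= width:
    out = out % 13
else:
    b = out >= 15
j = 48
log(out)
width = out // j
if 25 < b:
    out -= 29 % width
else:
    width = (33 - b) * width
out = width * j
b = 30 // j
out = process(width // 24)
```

13

Transformed code:
out = (18 < width) * (b * 19)
if out <= width:
    out = out % 13
else:
    b = out >= 15
log(out)
width = out // 48
if 25 < b:
    out = out - 29 % width
else:
    width = (33 - b) * width
out = width * 48
b = 30 // 48
out = process(width // 24)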